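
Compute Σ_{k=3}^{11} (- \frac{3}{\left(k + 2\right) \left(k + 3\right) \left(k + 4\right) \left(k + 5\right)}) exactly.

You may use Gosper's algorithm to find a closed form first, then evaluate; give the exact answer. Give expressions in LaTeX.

Σ = -1/224

t_(k+1)/t_k = (k + 2)/(k + 6).
A = k + 2, B = k + 6, C = 1.
f must satisfy (k + 2)·f(k+1) − (k + 5)·f(k) = 1.
d = 3 from the (1,1,0) case.
Coefficient equations give f(k) = k*(k**2 + 9*k + 26)/72.
R(k) = B(k−1)·f(k)/C(k) = k*(k + 5)*(k**2 + 9*k + 26)/72; s_k = R·t_k = k*(-k**2 - 9*k - 26)/(24*(k + 2)*(k + 3)*(k + 4)).
s_(k+1) − s_k = -3/(k**4 + 14*k**3 + 71*k**2 + 154*k + 120) = t_k.
Σ_(k=3)^(11) t_k = s_(12) − s_(3) = -139/3360 − (-31/840) = -1/224.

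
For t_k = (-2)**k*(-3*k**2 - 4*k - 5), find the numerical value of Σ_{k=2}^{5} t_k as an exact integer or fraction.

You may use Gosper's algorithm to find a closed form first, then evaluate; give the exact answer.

Ratio r(k) = 2*(-3*k**2 - 10*k - 12)/(3*k**2 + 4*k + 5).
So A=-2 and B=1, with C=k**2 + 4*k/3 + 5/3.
Need (-2)·f(k+1) − (1)·f(k) = k**2 + 4*k/3 + 5/3.
Bound: deg f ≤ 2.
Solve for f: f(k) = -(k**2 + 1)/3 (degree 2 ≤ 2).
Certificate R = B(k−1)f/C = -(k**2 + 1)/(3*k**2 + 4*k + 5) gives s_k = (-2)**k*(k**2 + 1).
Check: Δs_k = (-2)**k*(-3*k**2 - 4*k - 5). ✓
Evaluate s at k=6 and k=2: 2368 and 20; difference 2348.

Σ = 2348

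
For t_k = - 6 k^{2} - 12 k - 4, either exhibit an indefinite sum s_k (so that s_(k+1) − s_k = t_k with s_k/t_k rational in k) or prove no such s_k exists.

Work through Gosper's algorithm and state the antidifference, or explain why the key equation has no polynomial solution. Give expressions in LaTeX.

s_k = k \left(- 2 k^{2} - 3 k + 1\right)

r(k) = (3*k**2 + 12*k + 11)/(3*k**2 + 6*k + 2) after simplifying.
Factor: A=1; B=1; C=k**2 + 2*k + 2/3.
Solve (1)·f(k+1) − (1)·f(k) = k**2 + 2*k + 2/3.
From deg A=0, deg B=0, deg C=2: d=3.
Coefficient equations give f(k) = k*(2*k**2 + 3*k - 1)/6.
So s_k = (B(k−1)f/C)·t_k = (k*(2*k**2 + 3*k - 1)/(2*(3*k**2 + 6*k + 2)))·t_k = k*(-2*k**2 - 3*k + 1).
s_(k+1) − s_k = -6*k**2 - 12*k - 4 = t_k.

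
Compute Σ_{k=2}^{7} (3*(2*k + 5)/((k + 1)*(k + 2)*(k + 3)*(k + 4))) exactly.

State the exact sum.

Compute t_(k+1)/t_k: get (k + 1)*(2*k + 7)/((k + 5)*(2*k + 5)).
Gosper form: A/B · C(k+1)/C(k) with A=k + 1, B=k + 5, C=k + 5/2.
Solve (k + 1)·f(k+1) − (k + 4)·f(k) = k + 5/2.
Degrees (1,1,1) ⇒ d ≤ 3.
Match coefficients ⇒ f(k) = k*(k + 2)*(k + 4)/6.
Then R = B(k−1)f/C = k*(k + 2)*(k + 4)**2/(3*(2*k + 5)), so s_k = R(k)·t_k = k*(k + 4)/(k**2 + 4*k + 3).
Check: Δs_k = 3*(2*k + 5)/(k**4 + 10*k**3 + 35*k**2 + 50*k + 24). ✓
Telescoping: Σ = s_(8) − s_(2) = 32/33 − (4/5) = 28/165.

Σ = 28/165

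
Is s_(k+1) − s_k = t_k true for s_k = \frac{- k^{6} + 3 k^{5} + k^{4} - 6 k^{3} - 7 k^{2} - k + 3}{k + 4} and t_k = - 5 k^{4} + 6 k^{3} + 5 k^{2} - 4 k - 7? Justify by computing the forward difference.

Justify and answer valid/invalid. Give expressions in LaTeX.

Invalid: residual \frac{3 \left(4 k^{5} + 18 k^{4} - 32 k^{3} - 19 k^{2} + 19 k + 31\right)}{k^{2} + 9 k + 20} ≠ 0.

s_(k+1) = (-k**6 - 3*k**5 + k**4 + 8*k**3 - 4*k**2 - 20*k - 8)/(k + 5)
s_(k+1) − s_k = (-5*k**6 - 27*k**5 + 13*k**4 + 65*k**3 - 86*k - 47)/(k**2 + 9*k + 20)
(s_(k+1) − s_k) − t_k = 3*(4*k**5 + 18*k**4 - 32*k**3 - 19*k**2 + 19*k + 31)/(k**2 + 9*k + 20)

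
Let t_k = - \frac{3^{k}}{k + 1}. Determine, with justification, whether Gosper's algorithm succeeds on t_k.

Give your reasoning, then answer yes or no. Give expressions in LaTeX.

The ratio is 3*(k + 1)/(k + 2).
Gosper form: A/B · C(k+1)/C(k) with A=3*k + 3, B=k + 2, C=1.
f must satisfy (3*k + 3)·f(k+1) − (k + 1)·f(k) = 1.
d = -1 from the (1,1,0) case.
d = -1 < 0 ⇒ no nonzero polynomial f; not summable.

No — t_k has no hypergeometric antidifference.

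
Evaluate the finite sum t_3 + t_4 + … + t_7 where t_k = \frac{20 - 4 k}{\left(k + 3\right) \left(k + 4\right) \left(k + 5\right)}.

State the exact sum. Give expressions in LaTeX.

Σ = 5/231

Ratio r(k) = (k - 4)*(k + 3)/((k - 5)*(k + 6)).
Take A(k)=k + 3, B(k)=k + 6, C(k)=k - 5.
f must satisfy (k + 3)·f(k+1) − (k + 5)·f(k) = k - 5.
d = 2 from the (1,1,1) case.
Solve for f: f(k) = -k*(k + 19)/12 (degree 2 ≤ 2).
So s_k = (B(k−1)f/C)·t_k = (-k*(k + 5)*(k + 19)/(12*(k - 5)))·t_k = k*(k + 19)/(3*(k + 3)*(k + 4)).
Check: Δs_k = 4*(5 - k)/(k**3 + 12*k**2 + 47*k + 60). ✓
Evaluate s at k=8 and k=3: 6/11 and 11/21; difference 5/231.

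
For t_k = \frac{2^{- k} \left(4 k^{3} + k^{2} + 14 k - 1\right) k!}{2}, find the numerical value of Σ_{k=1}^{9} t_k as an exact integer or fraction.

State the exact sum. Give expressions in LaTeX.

Σ = 2636547/2

Step 1: r(k) = (k + 1)*(14*k + 4*(k + 1)**3 + (k + 1)**2 + 13)/(2*(4*k**3 + k**2 + 14*k - 1)).
A = k/2 + 1/2, B = 1, C = k**3 + k**2/4 + 7*k/2 - 1/4.
Set up (k/2 + 1/2)·f(k+1) − (1)·f(k) − (k**3 + k**2/4 + 7*k/2 - 1/4) = 0.
Degrees (1,0,3) ⇒ d ≤ 2.
Solving with deg f ≤ 2: f(k) = (4*k**2 - 3*k + 2)/2.
Then R = B(k−1)f/C = 2*(4*k**2 - 3*k + 2)/(4*k**3 + k**2 + 14*k - 1), so s_k = R(k)·t_k = (4*k**2 - 3*k + 2)*factorial(k)/2**k.
s_(k+1) − s_k = (4*k**3 + k**2 + 14*k - 1)*factorial(k)/(2*2**k) = t_k.
Evaluate s at k=10 and k=1: 1318275 and 3/2; difference 2636547/2.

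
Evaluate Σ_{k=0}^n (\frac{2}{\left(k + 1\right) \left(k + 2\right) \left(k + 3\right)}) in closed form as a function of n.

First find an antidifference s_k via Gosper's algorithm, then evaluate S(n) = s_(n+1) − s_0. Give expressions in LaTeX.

S(n) = \frac{n^{2} + 5 n + 4}{2 \left(n^{2} + 5 n + 6\right)}

The ratio is (k + 1)/(k + 4).
A = k + 1, B = k + 4, C = 1.
Solve (k + 1)·f(k+1) − (k + 3)·f(k) = 1.
Degrees (1,1,0) ⇒ d ≤ 2.
Solving with deg f ≤ 2: f(k) = k*(k + 3)/4.
R(k) = B(k−1)·f(k)/C(k) = k*(k + 3)**2/4; s_k = R·t_k = k*(k + 3)/(2*(k + 1)*(k + 2)).
Check: Δs_k = 2/(k**3 + 6*k**2 + 11*k + 6). ✓
Evaluate: s_(n+1) = (n**2 + 5*n + 4)/(2*(n**2 + 5*n + 6)); subtract s_(0) = 0 ⇒ S(n) = (n**2 + 5*n + 4)/(2*(n**2 + 5*n + 6)).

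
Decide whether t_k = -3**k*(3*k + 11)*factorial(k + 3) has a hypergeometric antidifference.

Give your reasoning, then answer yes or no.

t_(k+1)/t_k = 3*(k + 4)*(3*k + 14)/(3*k + 11).
A = 3*k + 12, B = 1, C = k + 11/3.
Key eq: (3*k + 12)·f(k+1) = (1)·f(k) + (k + 11/3).
deg f ≤ 0 (via 1,0,1).
Match coefficients ⇒ f(k) = 1/3.
Get s_k = R·t_k = -3**k*factorial(k + 3) with R(k) = B(k−1)f(k)/C(k) = 1/(3*k + 11).
Δs = -3**k*(3*k + 11)*factorial(k + 3), as required.

Yes. s_k = -3**k*factorial(k + 3).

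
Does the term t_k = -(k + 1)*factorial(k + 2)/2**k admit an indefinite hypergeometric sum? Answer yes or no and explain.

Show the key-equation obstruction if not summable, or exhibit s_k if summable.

Step 1: r(k) = (k + 2)*(k + 3)/(2*(k + 1)).
So A=k/2 + 3/2 and B=1, with C=k + 1.
Set up (k/2 + 3/2)·f(k+1) − (1)·f(k) − (k + 1) = 0.
From deg A=1, deg B=0, deg C=1: d=0.
Solving with deg f ≤ 0: f(k) = 2.
R(k) = B(k−1)·f(k)/C(k) = 2/(k + 1); s_k = R·t_k = -2**(1 - k)*factorial(k + 2).
Check: Δs_k = -(k + 1)*factorial(k + 2)/2**k. ✓

Yes. s_k = -2**(1 - k)*factorial(k + 2).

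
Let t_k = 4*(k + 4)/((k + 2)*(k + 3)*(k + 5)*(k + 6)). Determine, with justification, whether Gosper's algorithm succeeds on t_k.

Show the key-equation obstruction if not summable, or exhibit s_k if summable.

Yes. s_k = k*(k + 7)/(5*(k**2 + 7*k + 10)).

Ratio r(k) = (k + 2)*(k + 5)**2/((k + 4)**2*(k + 7)).
Normal form (A,B,C) = (k + 2, k + 7, k**2 + 8*k + 16).
Set up (k + 2)·f(k+1) − (k + 6)·f(k) − (k**2 + 8*k + 16) = 0.
From deg A=1, deg B=1, deg C=2: d=4.
Coefficient equations give f(k) = k*(k + 3)*(k + 4)*(k + 7)/20.
Then R = B(k−1)f/C = k*(k + 3)*(k + 6)*(k + 7)/(20*(k + 4)), so s_k = R(k)·t_k = k*(k + 7)/(5*(k**2 + 7*k + 10)).
s_(k+1) − s_k = 4*(k + 4)/(k**4 + 16*k**3 + 91*k**2 + 216*k + 180) = t_k.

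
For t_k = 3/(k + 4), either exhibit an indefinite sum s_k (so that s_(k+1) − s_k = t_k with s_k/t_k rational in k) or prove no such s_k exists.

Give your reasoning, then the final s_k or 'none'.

Step 1: r(k) = (k + 4)/(k + 5).
So A=k + 4 and B=k + 5, with C=1.
Set up (k + 4)·f(k+1) − (k + 4)·f(k) − (1) = 0.
Degrees (1,1,0) ⇒ d ≤ 0.
Generic f = c0 gives residual -1; -1 = 0 cannot hold, so t_k is not Gosper-summable.

not Gosper-summable; s_k does not exist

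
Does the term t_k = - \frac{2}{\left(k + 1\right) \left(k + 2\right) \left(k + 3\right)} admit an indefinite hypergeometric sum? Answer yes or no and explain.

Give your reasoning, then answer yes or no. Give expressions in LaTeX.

t_(k+1)/t_k = (k + 1)/(k + 4).
So A=k + 1 and B=k + 4, with C=1.
f must satisfy (k + 1)·f(k+1) − (k + 3)·f(k) = 1.
deg f ≤ 2 (via 1,1,0).
Solve for f: f(k) = k*(k + 3)/4 (degree 2 ≤ 2).
Certificate R = B(k−1)f/C = k*(k + 3)**2/4 gives s_k = k*(-k - 3)/(2*(k + 1)*(k + 2)).
Verify: -2/(k**3 + 6*k**2 + 11*k + 6) matches t_k.

Yes. s_k = \frac{k \left(- k - 3\right)}{2 \left(k + 1\right) \left(k + 2\right)}.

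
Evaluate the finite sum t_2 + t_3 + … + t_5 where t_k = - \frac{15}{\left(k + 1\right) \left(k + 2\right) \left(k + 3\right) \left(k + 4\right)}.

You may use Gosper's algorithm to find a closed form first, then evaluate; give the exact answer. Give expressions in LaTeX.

Σ = -37/504

The ratio is (k + 1)/(k + 5).
Normal form (A,B,C) = (k + 1, k + 5, 1).
f must satisfy (k + 1)·f(k+1) − (k + 4)·f(k) = 1.
d = 3 from the (1,1,0) case.
A polynomial solution: f(k) = k*(k**2 + 6*k + 11)/18.
So s_k = (B(k−1)f/C)·t_k = (k*(k + 4)*(k**2 + 6*k + 11)/18)·t_k = 5*k*(-k**2 - 6*k - 11)/(6*(k + 1)*(k + 2)*(k + 3)).
Δs = -15/(k**4 + 10*k**3 + 35*k**2 + 50*k + 24), as required.
Σ_(k=2)^(5) t_k = s_(6) − s_(2) = -415/504 − (-3/4) = -37/504.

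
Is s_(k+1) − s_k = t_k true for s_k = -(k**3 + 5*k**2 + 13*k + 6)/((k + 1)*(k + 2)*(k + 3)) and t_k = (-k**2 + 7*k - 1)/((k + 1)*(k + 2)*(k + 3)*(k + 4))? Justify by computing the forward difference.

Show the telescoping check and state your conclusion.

s_(k+1) = (-13*k - (k + 1)**3 - 5*(k + 1)**2 - 19)/((k + 2)*(k + 3)*(k + 4))
s_(k+1) − s_k = (-k**2 + 7*k - 1)/(k**4 + 10*k**3 + 35*k**2 + 50*k + 24)
(s_(k+1) − s_k) − t_k = 0

Valid — Δs_k = t_k.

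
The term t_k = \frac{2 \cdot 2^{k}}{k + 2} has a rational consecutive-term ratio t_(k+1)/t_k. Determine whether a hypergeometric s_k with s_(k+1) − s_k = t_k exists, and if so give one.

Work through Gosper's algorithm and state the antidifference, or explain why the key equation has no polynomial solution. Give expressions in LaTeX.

no hypergeometric antidifference exists

Compute t_(k+1)/t_k: get 2*(k + 2)/(k + 3).
Take A(k)=2*k + 4, B(k)=k + 3, C(k)=1.
Key eq: (2*k + 4)·f(k+1) = (k + 2)·f(k) + (1).
Degrees (1,1,0) ⇒ d ≤ -1.
Bound -1 < 0, so the key equation has no polynomial solution.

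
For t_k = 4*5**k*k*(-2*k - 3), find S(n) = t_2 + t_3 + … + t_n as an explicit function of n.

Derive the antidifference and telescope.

The ratio is 5*(k + 1)*(2*k + 5)/(k*(2*k + 3)).
Normal form (A,B,C) = (5, 1, k**2 + 3*k/2).
Key eq: (5)·f(k+1) = (1)·f(k) + (k**2 + 3*k/2).
From deg A=0, deg B=0, deg C=2: d=2.
A polynomial solution: f(k) = k*(k - 1)/4.
So s_k = (B(k−1)f/C)·t_k = ((k - 1)/(2*(2*k + 3)))·t_k = 2*5**k*k*(1 - k).
s_(k+1) − s_k = 4*5**k*k*(-2*k - 3) = t_k.
s_(n+1) = 10*5**n*n*(-n - 1) and s_(2) = -100, so S(n) = -10*5**n*n**2 - 10*5**n*n + 100.

S(n) = -10*5**n*n**2 - 10*5**n*n + 100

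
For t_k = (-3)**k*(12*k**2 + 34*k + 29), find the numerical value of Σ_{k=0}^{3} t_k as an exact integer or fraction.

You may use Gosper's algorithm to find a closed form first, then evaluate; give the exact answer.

Σ = -5344

The ratio is 3*(-12*k**2 - 58*k - 75)/(12*k**2 + 34*k + 29).
Factor: A=-3; B=1; C=k**2 + 17*k/6 + 29/12.
Need (-3)·f(k+1) − (1)·f(k) = k**2 + 17*k/6 + 29/12.
d = 2 from the (0,0,2) case.
Coefficient equations give f(k) = -(3*k**2 + 4*k + 2)/12.
Certificate R = B(k−1)f/C = -(3*k**2 + 4*k + 2)/(12*k**2 + 34*k + 29) gives s_k = (-3)**k*(-3*k**2 - 4*k - 2).
Δs = (-3)**k*(12*k**2 + 34*k + 29), as required.
Sum = s_(4) − s_(0); s_(4) = -5346, s_(0) = -2 ⇒ -5344.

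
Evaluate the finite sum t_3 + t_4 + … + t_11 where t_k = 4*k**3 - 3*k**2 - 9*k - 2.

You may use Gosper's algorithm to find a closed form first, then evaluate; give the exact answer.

Σ = 15300

t_(k+1)/t_k = (4*k**3 + 9*k**2 - 3*k - 10)/(4*k**3 - 3*k**2 - 9*k - 2).
Gosper form: A/B · C(k+1)/C(k) with A=1, B=1, C=k**3 - 3*k**2/4 - 9*k/4 - 1/2.
Key eq: (1)·f(k+1) = (1)·f(k) + (k**3 - 3*k**2/4 - 9*k/4 - 1/2).
d = 4 from the (0,0,3) case.
Solving with deg f ≤ 4: f(k) = k*(k + 1)*(k**2 - 4*k + 2)/4.
So s_k = (B(k−1)f/C)·t_k = (k*(k**2 - 4*k + 2)/((k - 2)*(4*k + 1)))·t_k = k*(k**3 - 3*k**2 - 2*k + 2).
s_(k+1) − s_k = 4*k**3 - 3*k**2 - 9*k - 2 = t_k.
Evaluate s at k=12 and k=3: 15288 and -12; difference 15300.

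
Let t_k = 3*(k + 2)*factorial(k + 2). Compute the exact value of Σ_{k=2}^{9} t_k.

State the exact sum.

Σ = 1437004728

The ratio is (k + 3)**2/(k + 2).
Gosper form: A/B · C(k+1)/C(k) with A=k + 3, B=1, C=k + 2.
Need (k + 3)·f(k+1) − (1)·f(k) = k + 2.
deg f ≤ 0 (via 1,0,1).
Solve for f: f(k) = 1 (degree 0 ≤ 0).
Then R = B(k−1)f/C = 1/(k + 2), so s_k = R(k)·t_k = 3*factorial(k + 2).
Check: Δs_k = 3*(k + 2)*factorial(k + 2). ✓
Σ_(k=2)^(9) t_k = s_(10) − s_(2) = 1437004800 − (72) = 1437004728.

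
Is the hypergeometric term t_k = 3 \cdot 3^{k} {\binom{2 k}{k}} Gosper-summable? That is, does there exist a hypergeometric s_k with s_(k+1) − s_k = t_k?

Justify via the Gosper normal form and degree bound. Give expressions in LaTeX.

Compute t_(k+1)/t_k: get 6*(2*k + 1)/(k + 1).
A = 12*k + 6, B = k + 1, C = 1.
Set up (12*k + 6)·f(k+1) − (k)·f(k) − (1) = 0.
deg f ≤ -1 (via 1,1,0).
d = -1 < 0 ⇒ no nonzero polynomial f; not summable.

No; the degree bound rules out any f.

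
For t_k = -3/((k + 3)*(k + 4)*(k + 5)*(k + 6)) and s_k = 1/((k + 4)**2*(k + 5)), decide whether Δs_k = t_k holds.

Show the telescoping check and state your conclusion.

s_(k+1) = 1/((k + 5)**2*(k + 6))
s_(k+1) − s_k = ((k + 4)**2 - (k + 5)*(k + 6))/((k + 4)**2*(k + 5)**2*(k + 6))
(s_(k+1) − s_k) − t_k = 2*(2*k + 9)/(k**6 + 27*k**5 + 301*k**4 + 1773*k**3 + 5818*k**2 + 10080*k + 7200)

Invalid: residual 2*(2*k + 9)/(k**6 + 27*k**5 + 301*k**4 + 1773*k**3 + 5818*k**2 + 10080*k + 7200) ≠ 0.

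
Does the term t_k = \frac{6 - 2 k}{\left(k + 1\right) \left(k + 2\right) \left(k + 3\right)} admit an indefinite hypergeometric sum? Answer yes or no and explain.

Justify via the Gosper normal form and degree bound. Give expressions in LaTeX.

t_(k+1)/t_k = (k - 2)*(k + 1)/((k - 3)*(k + 4)).
Gosper form: A/B · C(k+1)/C(k) with A=k + 1, B=k + 4, C=k - 3.
Set up (k + 1)·f(k+1) − (k + 3)·f(k) − (k - 3) = 0.
From deg A=1, deg B=1, deg C=1: d=2.
Match coefficients ⇒ f(k) = -k*(k + 5)/2.
R(k) = B(k−1)·f(k)/C(k) = -k*(k + 3)*(k + 5)/(2*(k - 3)); s_k = R·t_k = k*(k + 5)/((k + 1)*(k + 2)).
Δs = 2*(3 - k)/(k**3 + 6*k**2 + 11*k + 6), as required.

Yes. s_k = \frac{k \left(k + 5\right)}{\left(k + 1\right) \left(k + 2\right)}.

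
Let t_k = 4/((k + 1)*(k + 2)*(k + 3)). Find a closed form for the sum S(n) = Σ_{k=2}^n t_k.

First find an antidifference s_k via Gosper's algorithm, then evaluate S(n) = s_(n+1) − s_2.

S(n) = (n**2 + 5*n - 6)/(6*(n**2 + 5*n + 6))

Compute t_(k+1)/t_k: get (k + 1)/(k + 4).
A = k + 1, B = k + 4, C = 1.
Need (k + 1)·f(k+1) − (k + 3)·f(k) = 1.
d = 2 from the (1,1,0) case.
Coefficient equations give f(k) = k*(k + 3)/4.
Certificate R = B(k−1)f/C = k*(k + 3)**2/4 gives s_k = k*(k + 3)/((k + 1)*(k + 2)).
s_(k+1) − s_k = 4/(k**3 + 6*k**2 + 11*k + 6) = t_k.
Telescope: S(n) = s_(n+1) − s_(2) = (n**2 + 5*n + 4)/(n**2 + 5*n + 6) − (5/6) = (n**2 + 5*n - 6)/(6*(n**2 + 5*n + 6)).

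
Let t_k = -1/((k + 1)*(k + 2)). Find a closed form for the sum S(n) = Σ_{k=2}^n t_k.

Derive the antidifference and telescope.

S(n) = (1 - n)/(3*(n + 2))

Compute t_(k+1)/t_k: get (k + 1)/(k + 3).
A = k + 1, B = k + 3, C = 1.
f must satisfy (k + 1)·f(k+1) − (k + 2)·f(k) = 1.
deg f ≤ 1 (via 1,1,0).
Match coefficients ⇒ f(k) = k.
R(k) = B(k−1)·f(k)/C(k) = k*(k + 2); s_k = R·t_k = -k/(k + 1).
Check: Δs_k = -1/(k**2 + 3*k + 2). ✓
Evaluate: s_(n+1) = (-n - 1)/(n + 2); subtract s_(2) = -2/3 ⇒ S(n) = (1 - n)/(3*(n + 2)).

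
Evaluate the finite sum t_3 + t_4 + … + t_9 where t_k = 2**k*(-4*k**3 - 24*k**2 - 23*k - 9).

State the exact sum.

The ratio is 2*(4*k**3 + 36*k**2 + 83*k + 60)/(4*k**3 + 24*k**2 + 23*k + 9).
Normal form (A,B,C) = (2, 1, k**3 + 6*k**2 + 23*k/4 + 9/4).
Key eq: (2)·f(k+1) = (1)·f(k) + (k**3 + 6*k**2 + 23*k/4 + 9/4).
Bound: deg f ≤ 3.
Solve for f: f(k) = (k + 1)*(4*k**2 - 4*k + 3)/4 (degree 3 ≤ 3).
R(k) = B(k−1)·f(k)/C(k) = (k + 1)*(4*k**2 - 4*k + 3)/(4*k**3 + 24*k**2 + 23*k + 9); s_k = R·t_k = 2**k*(-4*k**3 + k - 3).
s_(k+1) − s_k = 2**k*(4*k**3 + k - 8*(k + 1)**3 - 1) = t_k.
Evaluate s at k=10 and k=3: -4088832 and -864; difference -4087968.

Σ = -4087968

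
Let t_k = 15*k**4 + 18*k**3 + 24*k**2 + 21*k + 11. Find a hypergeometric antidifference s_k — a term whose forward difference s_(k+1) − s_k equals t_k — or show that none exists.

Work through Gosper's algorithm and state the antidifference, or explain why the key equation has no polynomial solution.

Compute t_(k+1)/t_k: get (15*k**4 + 78*k**3 + 168*k**2 + 183*k + 89)/(15*k**4 + 18*k**3 + 24*k**2 + 21*k + 11).
Gosper form: A/B · C(k+1)/C(k) with A=1, B=1, C=k**4 + 6*k**3/5 + 8*k**2/5 + 7*k/5 + 11/15.
Key eq: (1)·f(k+1) = (1)·f(k) + (k**4 + 6*k**3/5 + 8*k**2/5 + 7*k/5 + 11/15).
d = 5 from the (0,0,4) case.
Match coefficients ⇒ f(k) = k*(3*k**4 - 3*k**3 + 4*k**2 + 3*k + 4)/15.
Certificate R = B(k−1)f/C = k*(3*k**4 - 3*k**3 + 4*k**2 + 3*k + 4)/(15*k**4 + 18*k**3 + 24*k**2 + 21*k + 11) gives s_k = k*(3*k**4 - 3*k**3 + 4*k**2 + 3*k + 4).
Check: Δs_k = 15*k**4 + 18*k**3 + 24*k**2 + 21*k + 11. ✓

s_k = k*(3*k**4 - 3*k**3 + 4*k**2 + 3*k + 4)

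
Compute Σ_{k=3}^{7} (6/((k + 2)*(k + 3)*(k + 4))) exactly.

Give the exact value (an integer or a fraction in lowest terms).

Σ = 4/55

t_(k+1)/t_k = (k + 2)/(k + 5).
Normal form (A,B,C) = (k + 2, k + 5, 1).
Need (k + 2)·f(k+1) − (k + 4)·f(k) = 1.
Bound: deg f ≤ 2.
A polynomial solution: f(k) = k*(k + 5)/12.
R(k) = B(k−1)·f(k)/C(k) = k*(k + 4)*(k + 5)/12; s_k = R·t_k = k*(k + 5)/(2*(k + 2)*(k + 3)).
Check: Δs_k = 6/(k**3 + 9*k**2 + 26*k + 24). ✓
Telescoping: Σ = s_(8) − s_(3) = 26/55 − (2/5) = 4/55.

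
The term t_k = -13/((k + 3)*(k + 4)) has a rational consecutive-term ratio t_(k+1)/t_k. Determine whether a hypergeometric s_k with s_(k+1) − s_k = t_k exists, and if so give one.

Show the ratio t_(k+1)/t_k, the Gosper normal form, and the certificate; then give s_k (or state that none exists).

s_k = -13*k/(3*k + 9)

Ratio r(k) = (k + 3)/(k + 5).
A = k + 3, B = k + 5, C = 1.
Solve (k + 3)·f(k+1) − (k + 4)·f(k) = 1.
Bound: deg f ≤ 1.
Solve for f: f(k) = k/3 (degree 1 ≤ 1).
Get s_k = R·t_k = -13*k/(3*k + 9) with R(k) = B(k−1)f(k)/C(k) = k*(k + 4)/3.
Check: Δs_k = -13/(k**2 + 7*k + 12). ✓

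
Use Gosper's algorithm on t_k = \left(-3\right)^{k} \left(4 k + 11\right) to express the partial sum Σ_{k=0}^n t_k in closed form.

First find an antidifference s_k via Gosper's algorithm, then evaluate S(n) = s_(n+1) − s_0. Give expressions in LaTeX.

Compute t_(k+1)/t_k: get 3*(-4*k - 15)/(4*k + 11).
A = -3, B = 1, C = k + 11/4.
Solve (-3)·f(k+1) − (1)·f(k) = k + 11/4.
From deg A=0, deg B=0, deg C=1: d=1.
Solve for f: f(k) = -(k + 2)/4 (degree 1 ≤ 1).
Then R = B(k−1)f/C = -(k + 2)/(4*k + 11), so s_k = R(k)·t_k = (-3)**k*(-k - 2).
Verify: (-3)**k*(4*k + 11) matches t_k.
s_(n+1) = 3*(-3)**n*(n + 3) and s_(0) = -2, so S(n) = -(-3)**(n + 1)*n + (-3)**(n + 2) + 2.

S(n) = - \left(-3\right)^{n + 1} n + \left(-3\right)^{n + 2} + 2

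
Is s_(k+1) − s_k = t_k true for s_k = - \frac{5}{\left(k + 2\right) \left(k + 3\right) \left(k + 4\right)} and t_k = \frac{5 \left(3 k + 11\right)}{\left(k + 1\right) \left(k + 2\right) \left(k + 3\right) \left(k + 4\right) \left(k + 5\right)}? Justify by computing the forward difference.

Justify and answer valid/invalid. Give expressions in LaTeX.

s_(k+1) = -5/((k + 3)*(k + 4)*(k + 5))
s_(k+1) − s_k = 15/((k + 2)*(k + 3)*(k + 4)*(k + 5))
(s_(k+1) − s_k) − t_k = -40/((k + 1)*(k + 2)*(k + 3)*(k + 4)*(k + 5))

Invalid: residual - \frac{40}{k^{5} + 15 k^{4} + 85 k^{3} + 225 k^{2} + 274 k + 120} ≠ 0.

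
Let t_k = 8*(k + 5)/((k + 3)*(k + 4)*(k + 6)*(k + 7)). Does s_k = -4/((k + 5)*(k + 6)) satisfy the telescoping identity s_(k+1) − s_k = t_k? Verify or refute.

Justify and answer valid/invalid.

s_(k+1) = -4/((k + 6)*(k + 7))
s_(k+1) − s_k = 8/(k**3 + 18*k**2 + 107*k + 210)
(s_(k+1) − s_k) − t_k = 8*(-3*k - 13)/(k**5 + 25*k**4 + 245*k**3 + 1175*k**2 + 2754*k + 2520)

Invalid: residual 8*(-3*k - 13)/(k**5 + 25*k**4 + 245*k**3 + 1175*k**2 + 2754*k + 2520) ≠ 0.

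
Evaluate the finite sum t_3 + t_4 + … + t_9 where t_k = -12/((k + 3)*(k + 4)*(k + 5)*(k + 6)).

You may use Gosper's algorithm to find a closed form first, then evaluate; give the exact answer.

Σ = -19/1820

r(k) = (k + 3)/(k + 7) after simplifying.
Gosper form: A/B · C(k+1)/C(k) with A=k + 3, B=k + 7, C=1.
f must satisfy (k + 3)·f(k+1) − (k + 6)·f(k) = 1.
d = 3 from the (1,1,0) case.
Match coefficients ⇒ f(k) = k*(k**2 + 12*k + 47)/180.
R(k) = B(k−1)·f(k)/C(k) = k*(k + 6)*(k**2 + 12*k + 47)/180; s_k = R·t_k = k*(-k**2 - 12*k - 47)/(15*(k + 3)*(k + 4)*(k + 5)).
Check: Δs_k = -12/(k**4 + 18*k**3 + 119*k**2 + 342*k + 360). ✓
Sum = s_(10) − s_(3); s_(10) = -89/1365, s_(3) = -23/420 ⇒ -19/1820.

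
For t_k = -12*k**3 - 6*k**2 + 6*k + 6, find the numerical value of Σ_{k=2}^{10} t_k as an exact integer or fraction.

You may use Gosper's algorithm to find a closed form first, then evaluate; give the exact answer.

Σ = -38214

Ratio r(k) = (-k + 2*(k + 1)**3 + (k + 1)**2 - 2)/(2*k**3 + k**2 - k - 1).
Factor: A=1; B=1; C=k**3 + k**2/2 - k/2 - 1/2.
Key eq: (1)·f(k+1) = (1)·f(k) + (k**3 + k**2/2 - k/2 - 1/2).
Degrees (0,0,3) ⇒ d ≤ 4.
Solve for f: f(k) = k*(k - 2)*(3*k**2 + 2*k + 1)/12 (degree 4 ≤ 4).
So s_k = (B(k−1)f/C)·t_k = (k*(k - 2)*(3*k**2 + 2*k + 1)/(6*(2*k**3 + k**2 - k - 1)))·t_k = k*(-3*k**3 + 4*k**2 + 3*k + 2).
s_(k+1) − s_k = -12*k**3 - 6*k**2 + 6*k + 6 = t_k.
Telescoping: Σ = s_(11) − s_(2) = -38214 − (0) = -38214.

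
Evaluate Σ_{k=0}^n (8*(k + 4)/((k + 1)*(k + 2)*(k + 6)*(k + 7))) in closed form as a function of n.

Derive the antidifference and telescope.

S(n) = 2*(n**2 + 9*n + 8)/(3*(n**2 + 9*n + 14))

Step 1: r(k) = (k + 1)*(k + 5)*(k + 6)/((k + 3)*(k + 4)*(k + 8)).
Take A(k)=k + 1, B(k)=k + 8, C(k)=k**4 + 16*k**3 + 95*k**2 + 248*k + 240.
Set up (k + 1)·f(k+1) − (k + 7)·f(k) − (k**4 + 16*k**3 + 95*k**2 + 248*k + 240) = 0.
Degrees (1,1,4) ⇒ d ≤ 6.
A polynomial solution: f(k) = k*(k + 2)*(k + 3)*(k + 4)*(k + 5)*(k + 7)/12.
So s_k = (B(k−1)f/C)·t_k = (k*(k + 2)*(k + 7)**2/(12*(k + 4)))·t_k = 2*k*(k + 7)/(3*(k**2 + 7*k + 6)).
Verify: 8*(k + 4)/(k**4 + 16*k**3 + 83*k**2 + 152*k + 84) matches t_k.
s_(n+1) = 2*(n**2 + 9*n + 8)/(3*(n**2 + 9*n + 14)) and s_(0) = 0, so S(n) = 2*(n**2 + 9*n + 8)/(3*(n**2 + 9*n + 14)).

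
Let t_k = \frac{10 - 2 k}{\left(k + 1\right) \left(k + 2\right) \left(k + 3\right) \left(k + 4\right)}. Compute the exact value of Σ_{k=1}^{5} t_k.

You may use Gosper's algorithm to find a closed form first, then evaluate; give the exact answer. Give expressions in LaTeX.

Σ = 5/56

Ratio r(k) = (k - 4)*(k + 1)/((k - 5)*(k + 5)).
Factor: A=k + 1; B=k + 5; C=k - 5.
Need (k + 1)·f(k+1) − (k + 4)·f(k) = k - 5.
deg f ≤ 3 (via 1,1,1).
Match coefficients ⇒ f(k) = -k*(k**2 + 6*k + 13)/4.
Certificate R = B(k−1)f/C = -k*(k + 4)*(k**2 + 6*k + 13)/(4*(k - 5)) gives s_k = k*(k**2 + 6*k + 13)/(2*(k + 1)*(k + 2)*(k + 3)).
s_(k+1) − s_k = 2*(5 - k)/(k**4 + 10*k**3 + 35*k**2 + 50*k + 24) = t_k.
Σ_(k=1)^(5) t_k = s_(6) − s_(1) = 85/168 − (5/12) = 5/56.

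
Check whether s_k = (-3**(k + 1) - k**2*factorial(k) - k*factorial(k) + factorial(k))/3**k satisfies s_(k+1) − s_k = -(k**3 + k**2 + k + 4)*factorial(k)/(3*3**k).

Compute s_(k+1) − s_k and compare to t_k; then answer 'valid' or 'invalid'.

s_(k+1) = -(9*3**k + k**3*factorial(k) + 4*k**2*factorial(k) + 4*k*factorial(k) + factorial(k))/(3*3**k)
s_(k+1) − s_k = -(k**3 + k**2 + k + 4)*factorial(k)/(3*3**k)
(s_(k+1) − s_k) − t_k = 0

valid (s_(k+1) − s_k reduces to t_k)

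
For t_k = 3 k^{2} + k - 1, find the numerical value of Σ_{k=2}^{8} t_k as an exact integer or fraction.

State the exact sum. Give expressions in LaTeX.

r(k) = (k + 3*(k + 1)**2)/(3*k**2 + k - 1) after simplifying.
A = 1, B = 1, C = k**2 + k/3 - 1/3.
Solve (1)·f(k+1) − (1)·f(k) = k**2 + k/3 - 1/3.
Degrees (0,0,2) ⇒ d ≤ 3.
Solve for f: f(k) = k*(k**2 - k - 1)/3 (degree 3 ≤ 3).
Then R = B(k−1)f/C = k*(k**2 - k - 1)/(3*k**2 + k - 1), so s_k = R(k)·t_k = k*(k**2 - k - 1).
Δs = 3*k**2 + k - 1, as required.
Telescoping: Σ = s_(9) − s_(2) = 639 − (2) = 637.

Σ = 637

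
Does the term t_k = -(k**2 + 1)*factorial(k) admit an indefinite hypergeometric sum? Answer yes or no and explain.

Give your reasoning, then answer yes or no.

Yes. s_k = -(k - 1)*factorial(k).

Ratio r(k) = (k + 1)*((k + 1)**2 + 1)/(k**2 + 1).
So A=k + 1 and B=1, with C=k**2 + 1.
Solve (k + 1)·f(k+1) − (1)·f(k) = k**2 + 1.
deg f ≤ 1 (via 1,0,2).
Match coefficients ⇒ f(k) = k - 1.
Then R = B(k−1)f/C = (k - 1)/(k**2 + 1), so s_k = R(k)·t_k = -(k - 1)*factorial(k).
Δs = -(k**2 + 1)*factorial(k), as required.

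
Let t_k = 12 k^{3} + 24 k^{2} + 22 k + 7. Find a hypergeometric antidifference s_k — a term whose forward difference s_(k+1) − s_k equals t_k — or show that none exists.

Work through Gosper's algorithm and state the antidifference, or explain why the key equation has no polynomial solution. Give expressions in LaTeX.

r(k) = (12*k**3 + 60*k**2 + 106*k + 65)/(12*k**3 + 24*k**2 + 22*k + 7) after simplifying.
So A=1 and B=1, with C=k**3 + 2*k**2 + 11*k/6 + 7/12.
Need (1)·f(k+1) − (1)·f(k) = k**3 + 2*k**2 + 11*k/6 + 7/12.
Bound: deg f ≤ 4.
A polynomial solution: f(k) = k**2*(3*k**2 + 2*k + 2)/12.
Get s_k = R·t_k = k**2*(3*k**2 + 2*k + 2) with R(k) = B(k−1)f(k)/C(k) = k**2*(3*k**2 + 2*k + 2)/(12*k**3 + 24*k**2 + 22*k + 7).
s_(k+1) − s_k = 12*k**3 + 24*k**2 + 22*k + 7 = t_k.

s_k = k^{2} \left(3 k^{2} + 2 k + 2\right)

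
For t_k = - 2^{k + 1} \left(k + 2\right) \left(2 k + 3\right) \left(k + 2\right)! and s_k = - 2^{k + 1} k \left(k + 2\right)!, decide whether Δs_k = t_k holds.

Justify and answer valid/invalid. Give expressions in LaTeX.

valid; difference matches t_k

s_(k+1) = -2**(k + 2)*(k + 1)*factorial(k + 3)
s_(k+1) − s_k = -2**(k + 1)*(k + 2)*(2*k + 3)*factorial(k + 2)
(s_(k+1) − s_k) − t_k = 0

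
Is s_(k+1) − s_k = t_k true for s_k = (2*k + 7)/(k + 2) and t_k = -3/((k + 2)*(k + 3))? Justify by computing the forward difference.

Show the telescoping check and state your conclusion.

Valid: the claim telescopes to t_k.

s_(k+1) = (2*k + 9)/(k + 3)
s_(k+1) − s_k = -3/(k**2 + 5*k + 6)
(s_(k+1) − s_k) − t_k = 0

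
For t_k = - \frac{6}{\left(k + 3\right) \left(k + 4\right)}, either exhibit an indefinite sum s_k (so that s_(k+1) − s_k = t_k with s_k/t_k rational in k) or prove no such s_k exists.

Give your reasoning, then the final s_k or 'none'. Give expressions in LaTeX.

s_k = - \frac{2 k}{k + 3}

Compute t_(k+1)/t_k: get (k + 3)/(k + 5).
Take A(k)=k + 3, B(k)=k + 5, C(k)=1.
Key eq: (k + 3)·f(k+1) = (k + 4)·f(k) + (1).
Degrees (1,1,0) ⇒ d ≤ 1.
Solving with deg f ≤ 1: f(k) = k/3.
So s_k = (B(k−1)f/C)·t_k = (k*(k + 4)/3)·t_k = -2*k/(k + 3).
Check: Δs_k = -6/(k**2 + 7*k + 12). ✓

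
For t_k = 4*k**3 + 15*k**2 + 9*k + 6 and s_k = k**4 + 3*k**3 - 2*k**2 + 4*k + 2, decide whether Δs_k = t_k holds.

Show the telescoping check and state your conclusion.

s_(k+1) = k**4 + 7*k**3 + 13*k**2 + 13*k + 8
s_(k+1) − s_k = 4*k**3 + 15*k**2 + 9*k + 6
(s_(k+1) − s_k) − t_k = 0

Valid: the claim telescopes to t_k.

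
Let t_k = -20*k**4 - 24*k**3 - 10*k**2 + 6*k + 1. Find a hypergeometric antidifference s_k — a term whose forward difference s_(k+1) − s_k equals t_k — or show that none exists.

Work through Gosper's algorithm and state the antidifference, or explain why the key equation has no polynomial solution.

s_k = k*(-4*k**4 + 4*k**3 + 2*k**2 + 2*k - 3)

Step 1: r(k) = (20*k**4 + 104*k**3 + 202*k**2 + 166*k + 47)/(20*k**4 + 24*k**3 + 10*k**2 - 6*k - 1).
Factor: A=1; B=1; C=k**4 + 6*k**3/5 + k**2/2 - 3*k/10 - 1/20.
f must satisfy (1)·f(k+1) − (1)·f(k) = k**4 + 6*k**3/5 + k**2/2 - 3*k/10 - 1/20.
deg f ≤ 5 (via 0,0,4).
Coefficient equations give f(k) = k*(4*k**4 - 4*k**3 - 2*k**2 - 2*k + 3)/20.
Then R = B(k−1)f/C = k*(4*k**4 - 4*k**3 - 2*k**2 - 2*k + 3)/(20*k**4 + 24*k**3 + 10*k**2 - 6*k - 1), so s_k = R(k)·t_k = k*(-4*k**4 + 4*k**3 + 2*k**2 + 2*k - 3).
Verify: -20*k**4 - 24*k**3 - 10*k**2 + 6*k + 1 matches t_k.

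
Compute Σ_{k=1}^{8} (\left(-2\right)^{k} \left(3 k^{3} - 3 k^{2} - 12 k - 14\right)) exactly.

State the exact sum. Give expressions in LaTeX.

Σ = 238604

r(k) = 2*(-3*k**3 - 6*k**2 + 9*k + 26)/(3*k**3 - 3*k**2 - 12*k - 14) after simplifying.
Normal form (A,B,C) = (-2, 1, k**3 - k**2 - 4*k - 14/3).
f must satisfy (-2)·f(k+1) − (1)·f(k) = k**3 - k**2 - 4*k - 14/3.
deg f ≤ 3 (via 0,0,3).
A polynomial solution: f(k) = -(k**3 - 3*k**2 - 2*k - 2)/3.
Get s_k = R·t_k = (-2)**k*(-k**3 + 3*k**2 + 2*k + 2) with R(k) = B(k−1)f(k)/C(k) = -(k**3 - 3*k**2 - 2*k - 2)/(3*k**3 - 3*k**2 - 12*k - 14).
Check: Δs_k = (-2)**k*(3*k**3 - 3*k**2 - 12*k - 14). ✓
Σ_(k=1)^(8) t_k = s_(9) − s_(1) = 238592 − (-12) = 238604.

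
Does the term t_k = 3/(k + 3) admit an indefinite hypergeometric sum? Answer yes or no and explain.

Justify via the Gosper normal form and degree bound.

No; the coefficient equations for f are inconsistent.

Ratio r(k) = (k + 3)/(k + 4).
A = k + 3, B = k + 4, C = 1.
f must satisfy (k + 3)·f(k+1) − (k + 3)·f(k) = 1.
deg f ≤ 0 (via 1,1,0).
Put f(k) = c0: A·f(k+1) − B(k−1)·f(k) − C = -1; need -1 = 0 — inconsistent ⇒ no f, not summable.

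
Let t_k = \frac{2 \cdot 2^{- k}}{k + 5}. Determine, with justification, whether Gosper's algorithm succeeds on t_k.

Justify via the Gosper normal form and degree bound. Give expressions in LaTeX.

Step 1: r(k) = (k + 5)/(2*(k + 6)).
A = k/2 + 5/2, B = k + 6, C = 1.
Key eq: (k/2 + 5/2)·f(k+1) = (k + 5)·f(k) + (1).
Degrees (1,1,0) ⇒ d ≤ -1.
Bound -1 < 0, so the key equation has no polynomial solution.

No. Not Gosper-summable.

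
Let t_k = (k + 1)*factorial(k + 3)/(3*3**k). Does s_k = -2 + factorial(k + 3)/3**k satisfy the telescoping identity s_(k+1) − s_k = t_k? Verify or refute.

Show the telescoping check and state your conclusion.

s_(k+1) = 3**(-k - 1)*factorial(k + 4) - 2
s_(k+1) − s_k = (k + 1)*factorial(k + 3)/(3*3**k)
(s_(k+1) − s_k) − t_k = 0

valid; difference matches t_k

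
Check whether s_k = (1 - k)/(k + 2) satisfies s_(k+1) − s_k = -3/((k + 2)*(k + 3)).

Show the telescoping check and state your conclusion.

valid (s_(k+1) − s_k reduces to t_k)

s_(k+1) = -k/(k + 3)
s_(k+1) − s_k = -3/(k**2 + 5*k + 6)
(s_(k+1) − s_k) − t_k = 0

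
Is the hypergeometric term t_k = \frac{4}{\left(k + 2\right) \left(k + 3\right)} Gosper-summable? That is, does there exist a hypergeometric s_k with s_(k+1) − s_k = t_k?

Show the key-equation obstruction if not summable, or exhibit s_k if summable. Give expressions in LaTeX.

r(k) = (k + 2)/(k + 4) after simplifying.
Normal form (A,B,C) = (k + 2, k + 4, 1).
Need (k + 2)·f(k+1) − (k + 3)·f(k) = 1.
From deg A=1, deg B=1, deg C=0: d=1.
Solve for f: f(k) = k/2 (degree 1 ≤ 1).
So s_k = (B(k−1)f/C)·t_k = (k*(k + 3)/2)·t_k = 2*k/(k + 2).
Δs = 4/(k**2 + 5*k + 6), as required.

Yes. s_k = \frac{2 k}{k + 2}.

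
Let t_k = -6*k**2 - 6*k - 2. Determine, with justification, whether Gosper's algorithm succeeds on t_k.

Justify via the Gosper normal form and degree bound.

r(k) = (3*k**2 + 9*k + 7)/(3*k**2 + 3*k + 1) after simplifying.
So A=1 and B=1, with C=k**2 + k + 1/3.
Set up (1)·f(k+1) − (1)·f(k) − (k**2 + k + 1/3) = 0.
d = 3 from the (0,0,2) case.
Solving with deg f ≤ 3: f(k) = k**3/3.
R(k) = B(k−1)·f(k)/C(k) = k**3/(3*k**2 + 3*k + 1); s_k = R·t_k = -2*k**3.
Verify: 2*k**3 - 2*(k + 1)**3 matches t_k.

Yes. s_k = -2*k**3.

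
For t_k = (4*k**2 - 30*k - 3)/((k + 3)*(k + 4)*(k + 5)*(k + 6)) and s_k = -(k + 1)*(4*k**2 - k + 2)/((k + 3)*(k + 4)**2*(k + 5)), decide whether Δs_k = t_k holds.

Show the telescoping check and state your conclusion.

s_(k+1) = -(k + 2)*(-k + 4*(k + 1)**2 + 1)/((k + 4)*(k + 5)**2*(k + 6))
s_(k+1) − s_k = 2*(2*k**4 - 9*k**3 - 110*k**2 - 123*k - 30)/(k**6 + 27*k**5 + 301*k**4 + 1773*k**3 + 5818*k**2 + 10080*k + 7200)
(s_(k+1) − s_k) − t_k = 3*k*(-8*k**2 - 9*k + 127)/(k**6 + 27*k**5 + 301*k**4 + 1773*k**3 + 5818*k**2 + 10080*k + 7200)

Invalid: residual 3*k*(-8*k**2 - 9*k + 127)/(k**6 + 27*k**5 + 301*k**4 + 1773*k**3 + 5818*k**2 + 10080*k + 7200) ≠ 0.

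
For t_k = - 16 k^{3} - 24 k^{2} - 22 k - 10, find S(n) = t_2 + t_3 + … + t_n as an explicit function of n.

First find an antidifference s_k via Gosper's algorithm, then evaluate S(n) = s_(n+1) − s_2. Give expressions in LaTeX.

Step 1: r(k) = (8*k**3 + 36*k**2 + 59*k + 36)/(8*k**3 + 12*k**2 + 11*k + 5).
A = 1, B = 1, C = k**3 + 3*k**2/2 + 11*k/8 + 5/8.
Key eq: (1)·f(k+1) = (1)·f(k) + (k**3 + 3*k**2/2 + 11*k/8 + 5/8).
d = 4 from the (0,0,3) case.
Solve for f: f(k) = k*(4*k**3 + 3*k + 3)/16 (degree 4 ≤ 4).
So s_k = (B(k−1)f/C)·t_k = (k*(4*k**3 + 3*k + 3)/(2*(8*k**3 + 12*k**2 + 11*k + 5)))·t_k = k*(-4*k**3 - 3*k - 3).
Check: Δs_k = -16*k**3 - 24*k**2 - 22*k - 10. ✓
Evaluate: s_(n+1) = -4*n**4 - 16*n**3 - 27*n**2 - 25*n - 10; subtract s_(2) = -82 ⇒ S(n) = -4*n**4 - 16*n**3 - 27*n**2 - 25*n + 72.

S(n) = - 4 n^{4} - 16 n^{3} - 27 n^{2} - 25 n + 72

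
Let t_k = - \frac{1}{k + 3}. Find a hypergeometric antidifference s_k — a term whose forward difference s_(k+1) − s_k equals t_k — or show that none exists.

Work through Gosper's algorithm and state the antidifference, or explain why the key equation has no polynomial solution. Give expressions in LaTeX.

none (Gosper's algorithm certifies no s_k)

Ratio r(k) = (k + 3)/(k + 4).
Normal form (A,B,C) = (k + 3, k + 4, 1).
f must satisfy (k + 3)·f(k+1) − (k + 3)·f(k) = 1.
Bound: deg f ≤ 0.
f = c0 ⇒ A·f(k+1) − B(k−1)·f(k) − C = -1. The system {-1 = 0} is inconsistent; no antidifference.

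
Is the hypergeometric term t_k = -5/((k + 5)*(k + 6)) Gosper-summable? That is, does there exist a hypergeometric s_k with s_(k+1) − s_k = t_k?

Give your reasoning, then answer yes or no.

Ratio r(k) = (k + 5)/(k + 7).
Gosper form: A/B · C(k+1)/C(k) with A=k + 5, B=k + 7, C=1.
Need (k + 5)·f(k+1) − (k + 6)·f(k) = 1.
d = 1 from the (1,1,0) case.
Solving with deg f ≤ 1: f(k) = k/5.
R(k) = B(k−1)·f(k)/C(k) = k*(k + 6)/5; s_k = R·t_k = -k/(k + 5).
s_(k+1) − s_k = -5/(k**2 + 11*k + 30) = t_k.

Yes. s_k = -k/(k + 5).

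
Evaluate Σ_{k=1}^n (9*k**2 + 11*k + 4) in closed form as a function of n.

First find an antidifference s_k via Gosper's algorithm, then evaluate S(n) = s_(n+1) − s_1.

Ratio r(k) = (9*k**2 + 29*k + 24)/(9*k**2 + 11*k + 4).
Gosper form: A/B · C(k+1)/C(k) with A=1, B=1, C=k**2 + 11*k/9 + 4/9.
f must satisfy (1)·f(k+1) − (1)·f(k) = k**2 + 11*k/9 + 4/9.
Degrees (0,0,2) ⇒ d ≤ 3.
Coefficient equations give f(k) = k**2*(3*k + 1)/9.
Get s_k = R·t_k = k**2*(3*k + 1) with R(k) = B(k−1)f(k)/C(k) = k**2*(3*k + 1)/(9*k**2 + 11*k + 4).
s_(k+1) − s_k = 9*k**2 + 11*k + 4 = t_k.
Σ_(k=1)^n t_k = s_(n+1) − s_(1) = (3*n**3 + 10*n**2 + 11*n + 4) − (4), i.e. n*(3*n**2 + 10*n + 11).

S(n) = n*(3*n**2 + 10*n + 11)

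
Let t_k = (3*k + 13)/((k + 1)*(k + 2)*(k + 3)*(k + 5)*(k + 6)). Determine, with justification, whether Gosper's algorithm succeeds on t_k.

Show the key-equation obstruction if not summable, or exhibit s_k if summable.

Step 1: r(k) = (k + 1)*(k + 5)*(3*k + 16)/((k + 4)*(k + 7)*(3*k + 13)).
Factor: A=k + 1; B=k + 7; C=k**2 + 25*k/3 + 52/3.
Key eq: (k + 1)·f(k+1) = (k + 6)·f(k) + (k**2 + 25*k/3 + 52/3).
Degrees (1,1,2) ⇒ d ≤ 5.
Solving with deg f ≤ 5: f(k) = k*(k + 3)*(k + 4)*(k**2 + 8*k + 17)/30.
Get s_k = R·t_k = k*(k**2 + 8*k + 17)/(10*(k**3 + 8*k**2 + 17*k + 10)) with R(k) = B(k−1)f(k)/C(k) = k*(k + 3)*(k + 6)*(k**2 + 8*k + 17)/(10*(3*k + 13)).
s_(k+1) − s_k = (3*k + 13)/(k**5 + 17*k**4 + 107*k**3 + 307*k**2 + 396*k + 180) = t_k.

Yes. s_k = k*(k**2 + 8*k + 17)/(10*(k**3 + 8*k**2 + 17*k + 10)).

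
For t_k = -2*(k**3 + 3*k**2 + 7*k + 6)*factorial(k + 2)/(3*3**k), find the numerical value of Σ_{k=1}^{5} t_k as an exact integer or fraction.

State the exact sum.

t_(k+1)/t_k = (k**4 + 9*k**3 + 34*k**2 + 65*k + 51)/(3*(k**3 + 3*k**2 + 7*k + 6)).
A = k/3 + 1, B = 1, C = k**3 + 3*k**2 + 7*k + 6.
Set up (k/3 + 1)·f(k+1) − (1)·f(k) − (k**3 + 3*k**2 + 7*k + 6) = 0.
From deg A=1, deg B=0, deg C=3: d=2.
Solving with deg f ≤ 2: f(k) = 3*(k**2 + k - 1).
Then R = B(k−1)f/C = 3*(k**2 + k - 1)/(k**3 + 3*k**2 + 7*k + 6), so s_k = R(k)·t_k = -2*(k**2 + k - 1)*factorial(k + 2)/3**k.
Δs = -2*(k**3 + 3*k**2 + 7*k + 6)*factorial(k + 2)/(3*3**k), as required.
Telescoping: Σ = s_(6) − s_(1) = -367360/81 − (-4) = -367036/81.

Σ = -367036/81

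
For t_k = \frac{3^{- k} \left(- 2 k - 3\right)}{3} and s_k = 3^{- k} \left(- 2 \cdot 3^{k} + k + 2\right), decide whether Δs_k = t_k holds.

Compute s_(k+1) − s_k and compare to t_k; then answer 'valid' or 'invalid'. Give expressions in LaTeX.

Valid — Δs_k = t_k.

s_(k+1) = (-6*3**k + k + 3)/(3*3**k)
s_(k+1) − s_k = (-2*k - 3)/(3*3**k)
(s_(k+1) − s_k) − t_k = 0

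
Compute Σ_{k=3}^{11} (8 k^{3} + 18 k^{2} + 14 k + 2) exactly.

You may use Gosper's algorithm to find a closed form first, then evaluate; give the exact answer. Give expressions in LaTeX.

The ratio is (4*k**3 + 21*k**2 + 37*k + 21)/(4*k**3 + 9*k**2 + 7*k + 1).
Gosper form: A/B · C(k+1)/C(k) with A=1, B=1, C=k**3 + 9*k**2/4 + 7*k/4 + 1/4.
Set up (1)·f(k+1) − (1)·f(k) − (k**3 + 9*k**2/4 + 7*k/4 + 1/4) = 0.
Degrees (0,0,3) ⇒ d ≤ 4.
Coefficient equations give f(k) = k*(k**3 + k**2 - 1)/4.
Certificate R = B(k−1)f/C = k*(k**3 + k**2 - 1)/(4*k**3 + 9*k**2 + 7*k + 1) gives s_k = 2*k*(k**3 + k**2 - 1).
Verify: 8*k**3 + 18*k**2 + 14*k + 2 matches t_k.
Sum = s_(12) − s_(3); s_(12) = 44904, s_(3) = 210 ⇒ 44694.

Σ = 44694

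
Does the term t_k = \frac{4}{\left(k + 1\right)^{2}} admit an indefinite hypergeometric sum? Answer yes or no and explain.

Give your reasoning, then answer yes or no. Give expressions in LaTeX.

t_(k+1)/t_k = (k + 1)**2/(k + 2)**2.
So A=k**2 + 2*k + 1 and B=k**2 + 4*k + 4, with C=1.
Set up (k**2 + 2*k + 1)·f(k+1) − (k**2 + 2*k + 1)·f(k) − (1) = 0.
deg f ≤ 0 (via 2,2,0).
Put f(k) = c0: A·f(k+1) − B(k−1)·f(k) − C = -1; need -1 = 0 — inconsistent ⇒ no f, not summable.

No — key equation has no polynomial f.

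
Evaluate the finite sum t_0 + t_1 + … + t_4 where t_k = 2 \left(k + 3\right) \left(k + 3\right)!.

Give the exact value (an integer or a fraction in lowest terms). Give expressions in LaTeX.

t_(k+1)/t_k = (k + 4)**2/(k + 3).
Take A(k)=k + 4, B(k)=1, C(k)=k + 3.
f must satisfy (k + 4)·f(k+1) − (1)·f(k) = k + 3.
From deg A=1, deg B=0, deg C=1: d=0.
A polynomial solution: f(k) = 1.
Certificate R = B(k−1)f/C = 1/(k + 3) gives s_k = 2*factorial(k + 3).
s_(k+1) − s_k = 2*(k + 3)*factorial(k + 3) = t_k.
Telescoping: Σ = s_(5) − s_(0) = 80640 − (12) = 80628.

Σ = 80628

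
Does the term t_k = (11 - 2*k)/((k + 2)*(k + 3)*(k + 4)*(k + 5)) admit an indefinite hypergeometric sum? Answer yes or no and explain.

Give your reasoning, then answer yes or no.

Step 1: r(k) = (k + 2)*(2*k - 9)/((k + 6)*(2*k - 11)).
Gosper form: A/B · C(k+1)/C(k) with A=k + 2, B=k + 6, C=k - 11/2.
f must satisfy (k + 2)·f(k+1) − (k + 5)·f(k) = k - 11/2.
Degrees (1,1,1) ⇒ d ≤ 3.
A polynomial solution: f(k) = -k*(k**2 + 9*k + 34)/16.
Get s_k = R·t_k = k*(k**2 + 9*k + 34)/(8*(k + 2)*(k + 3)*(k + 4)) with R(k) = B(k−1)f(k)/C(k) = -k*(k + 5)*(k**2 + 9*k + 34)/(8*(2*k - 11)).
s_(k+1) − s_k = (11 - 2*k)/(k**4 + 14*k**3 + 71*k**2 + 154*k + 120) = t_k.

Yes. s_k = k*(k**2 + 9*k + 34)/(8*(k + 2)*(k + 3)*(k + 4)).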